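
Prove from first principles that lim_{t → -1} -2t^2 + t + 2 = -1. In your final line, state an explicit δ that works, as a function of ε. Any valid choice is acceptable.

Let ε > 0 be given. We want δ > 0 such that 0 < |t + 1| < δ implies |(-2t^2 + t + 2) + 1| < ε.
(-2t^2 + t + 2) + 1 = -2t^2 + t + 3 = (t + 1)(-2t + 3).
So |(-2t^2 + t + 2) + 1| = |t + 1|·|-2t + 3|.
Assume first that |t + 1| < 1, so |t| < 2. Then |-2t + 3| ≤ 2·2 + 3 = 7.
Hence |(-2t^2 + t + 2) + 1| ≤ 7|t + 1| < ε provided |t + 1| < ε/7.
Take δ = min(1, ε/7). Then 0 < |t + 1| < δ gives both |t + 1| < 1 and |t + 1| < ε/7, so |(-2t^2 + t + 2) + 1| < ε.

δ = min(1, ε/7)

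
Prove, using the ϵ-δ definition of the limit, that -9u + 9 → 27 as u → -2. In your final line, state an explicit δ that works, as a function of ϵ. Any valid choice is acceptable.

δ = ϵ/9

Let ϵ > 0 be given. We need δ > 0 so that 0 < |u + 2| < δ implies |(-9u + 9) − 27| < ϵ.
|(-9u + 9) − 27| = |-9u - 18| = 9|u + 2|.
Thus it suffices that |u + 2| < ϵ/9.
Choosing δ = ϵ/9 gives |(-9u + 9) − 27| = 9|u + 2| < ϵ whenever |u + 2| < δ.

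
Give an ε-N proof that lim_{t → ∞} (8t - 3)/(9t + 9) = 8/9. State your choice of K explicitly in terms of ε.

K = (11/9)/ε

Fix ε > 0. We seek K > 0 such that t > K implies |(8t - 3)/(9t + 9) − (8/9)| < ε.
(8t - 3)/(9t + 9) − (8/9) = (9(8t - 3) − 8(9t + 9)) / (9(9t + 9)) = -99/(9(9t + 9)).
For t > 0 we have 9t + 9 > 9t, so |(8t - 3)/(9t + 9) − (8/9)| = 99/(9(9t + 9)) < 99/(9·9t) = (11/9)/t.
Thus |(8t - 3)/(9t + 9) − (8/9)| < ε whenever t > (11/9)/ε.
Take K = (11/9)/ε. If t > K then |(8t - 3)/(9t + 9) − (8/9)| < (11/9)/t < ε.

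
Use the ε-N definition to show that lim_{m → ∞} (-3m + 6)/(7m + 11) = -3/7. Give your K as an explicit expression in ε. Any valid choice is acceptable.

Fix ε > 0. For m ≥ 1, |(-3m + 6)/(7m + 11) + 3/7| = |75|/(7(7m + 11)) = 75/(7(7m + 11)).
Since 7m + 11 ≥ 7m for m ≥ 1, this is ≤ 75/(7·7m) = (75/49)/m.
So |(-3m + 6)/(7m + 11) + 3/7| < ε whenever m > (75/49)/ε.
Take K = (75/49)/ε. If m > K then |(-3m + 6)/(7m + 11) + 3/7| ≤ (75/49)/m < ε.

K = (75/49)/ε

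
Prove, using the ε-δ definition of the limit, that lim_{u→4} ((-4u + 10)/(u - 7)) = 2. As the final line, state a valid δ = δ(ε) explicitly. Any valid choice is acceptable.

δ = min(3/2, (1/4)ε)

Let ε > 0. We want δ > 0 with 0 < |u − 4| < δ ⇒ |(-4u + 10)/(u - 7) − 2| < ε.
Combining over a common denominator, (-4u + 10)/(u - 7) − 2 = [(-4u + 10)·(-3) − (-6)·(u - 7)] / [(-3)·(u - 7)] = 18(u − 4) / ((-3)(u - 7)).
So |(-4u + 10)/(u - 7) − 2| = 18|u − 4| / (3·|u − 7|).
Restrict δ ≤ 3/2. Then |u − 4| < 3/2 gives |u − 7| = |(u − 4) + (-3)| ≥ 3 − 3/2 = 3/2.
Hence |(-4u + 10)/(u - 7) − 2| < 18|u − 4|/(3·(3/2)) = 4|u − 4|, which is < ε once |u − 4| < (1/4)ε.
Take δ = min(3/2, (1/4)ε). Then 0 < |u − 4| < δ forces both bounds, so |(-4u + 10)/(u - 7) − 2| < ε.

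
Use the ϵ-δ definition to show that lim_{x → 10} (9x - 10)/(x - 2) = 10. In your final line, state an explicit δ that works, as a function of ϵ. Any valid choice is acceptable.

Fix ϵ > 0. We want δ > 0 with 0 < |x − 10| < δ ⇒ |(9x - 10)/(x - 2) − 10| < ϵ.
Combining over a common denominator, (9x - 10)/(x - 2) − 10 = [(9x - 10)·8 − 80·(x - 2)] / [8·(x - 2)] = -8(x − 10) / (8(x - 2)).
So |(9x - 10)/(x - 2) − 10| = 8|x − 10| / (8·|x − 2|).
Restrict δ ≤ 4. Then |x − 10| < 4 gives |x − 2| = |(x − 10) + 8| ≥ 8 − 4 = 4.
Hence |(9x - 10)/(x - 2) − 10| < 8|x − 10|/(8·4) = (1/4)|x − 10|, which is < ϵ once |x − 10| < 4ϵ.
Take δ = min(4, 4ϵ). Then 0 < |x − 10| < δ forces both bounds, so |(9x - 10)/(x - 2) − 10| < ϵ.

δ = min(4, 4ϵ)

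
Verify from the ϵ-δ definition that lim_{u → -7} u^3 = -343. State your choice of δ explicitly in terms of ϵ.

δ = min(1, ϵ/169)

Let ϵ > 0 be given. We seek δ > 0 with 0 < |u + 7| < δ ⇒ |u^3 + 343| < ϵ.
Factor: u^3 + 343 = (u + 7)(u^2 - 7u + 49), so |u^3 + 343| = |u + 7|·|u^2 - 7u + 49|.
Restrict δ ≤ 1. Then |u + 7| < 1 gives |u| < 8, so by the triangle inequality |u^2 - 7u + 49| ≤ 8^2 + 7·8 + 49 = 169.
Hence |u^3 + 343| ≤ 169|u + 7|, which is < ϵ once |u + 7| < ϵ/169.
Take δ = min(1, ϵ/169). If 0 < |u + 7| < δ then both bounds hold and |u^3 + 343| ≤ 169|u + 7| < 169·(ϵ/169) = ϵ.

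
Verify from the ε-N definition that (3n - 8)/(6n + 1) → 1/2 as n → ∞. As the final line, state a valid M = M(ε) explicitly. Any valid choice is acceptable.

M = (17/12)/ε

Let ε > 0. For n ≥ 1, |(3n - 8)/(6n + 1) − (1/2)| = |-51|/(6(6n + 1)) = 51/(6(6n + 1)).
Since 6n + 1 ≥ 6n for n ≥ 1, this is ≤ 51/(6·6n) = (17/12)/n.
So |(3n - 8)/(6n + 1) − (1/2)| < ε whenever n > (17/12)/ε.
Take M = (17/12)/ε. If n > M then |(3n - 8)/(6n + 1) − (1/2)| ≤ (17/12)/n < ε.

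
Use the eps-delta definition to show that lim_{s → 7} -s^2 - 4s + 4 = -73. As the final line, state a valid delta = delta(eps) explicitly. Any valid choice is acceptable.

delta = min(1, eps/19)

Let eps > 0 be given. We want delta > 0 such that 0 < |s − 7| < delta implies |(-s^2 - 4s + 4) + 73| < eps.
(-s^2 - 4s + 4) + 73 = -s^2 - 4s + 77 = (s − 7)(-s - 11).
So |(-s^2 - 4s + 4) + 73| = |s − 7|·|-s - 11|.
Assume first that |s − 7| < 1, so |s| < 8. Then |-s - 11| ≤ 8 + 11 = 19.
Hence |(-s^2 - 4s + 4) + 73| ≤ 19|s − 7| < eps provided |s − 7| < eps/19.
Choosing delta = min(1, eps/19) ensures both conditions, hence |(-s^2 - 4s + 4) + 73| < eps.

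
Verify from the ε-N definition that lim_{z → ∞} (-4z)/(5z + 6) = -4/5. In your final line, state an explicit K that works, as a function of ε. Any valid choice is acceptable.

K = (24/25)/ε

Suppose ε > 0. We seek K > 0 such that z > K implies |(-4z)/(5z + 6) + 4/5| < ε.
(-4z)/(5z + 6) + 4/5 = (5(-4z) − (-4)(5z + 6)) / (5(5z + 6)) = 24/(5(5z + 6)).
For z > 0 we have 5z + 6 > 5z, so |(-4z)/(5z + 6) + 4/5| = 24/(5(5z + 6)) < 24/(5·5z) = (24/25)/z.
Thus |(-4z)/(5z + 6) + 4/5| < ε whenever z > (24/25)/ε.
Take K = (24/25)/ε. If z > K then |(-4z)/(5z + 6) + 4/5| < (24/25)/z < ε.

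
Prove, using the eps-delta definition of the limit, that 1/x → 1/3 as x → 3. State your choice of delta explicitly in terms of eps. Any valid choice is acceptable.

delta = min(3/2, (9/2)eps)

Let eps > 0 be given. We seek delta > 0 such that 0 < |x − 3| < delta implies |1/x − (1/3)| < eps.
|1/x − (1/3)| = |3 − x|/(3·|x|) = |x − 3|/(3|x|).
Require delta ≤ 3/2 so that |x| > 3 − 3/2 = 3/2, hence 3|x| > 9/2.
Then |1/x − (1/3)| < |x − 3|/(9/2), which is < eps when |x − 3| < (9/2)eps.
Take delta = min(3/2, (9/2)eps). Then 0 < |x − 3| < delta gives both |x − 3| < 3/2 and |x − 3| < (9/2)eps, so |1/x − (1/3)| < eps.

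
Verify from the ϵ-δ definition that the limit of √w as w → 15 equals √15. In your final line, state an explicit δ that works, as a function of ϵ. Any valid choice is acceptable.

δ = min(15, √15·ϵ)

Let ϵ > 0 be given. We want δ > 0 such that 0 < |w − 15| < δ implies |√w − √15| < ϵ.
Multiplying by the conjugate, |√w − √15| = |w − 15|/(√w + √15).
Restrict δ ≤ 15 so that |w − 15| < 15 forces w > 0, and then √w + √15 > √15.
Hence |√w − √15| < |w − 15|/√15, which is < ϵ once |w − 15| < √15·ϵ.
Take δ = min(15, √15·ϵ). If 0 < |w − 15| < δ then w > 0 and |√w − √15| < |w − 15|/√15 < ϵ.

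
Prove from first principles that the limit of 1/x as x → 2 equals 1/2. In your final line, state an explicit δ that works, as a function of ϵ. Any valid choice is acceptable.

δ = min(1, 2ϵ)

Fix ϵ > 0. We seek δ > 0 such that 0 < |x − 2| < δ implies |1/x − (1/2)| < ϵ.
|1/x − (1/2)| = |2 − x|/(2·|x|) = |x − 2|/(2|x|).
Restrict δ ≤ 1. Then |x − 2| < 1 gives |x| > 1, so 2|x| > 2.
Then |1/x − (1/2)| < |x − 2|/2, which is < ϵ when |x − 2| < 2ϵ.
Take δ = min(1, 2ϵ). Then 0 < |x − 2| < δ gives both |x − 2| < 1 and |x − 2| < 2ϵ, so |1/x − (1/2)| < ϵ.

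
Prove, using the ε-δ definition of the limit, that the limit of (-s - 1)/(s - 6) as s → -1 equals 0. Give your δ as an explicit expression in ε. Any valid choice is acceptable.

Let ε > 0. We want δ > 0 with 0 < |s + 1| < δ ⇒ |(-s - 1)/(s - 6) − 0| < ε.
Combining over a common denominator, (-s - 1)/(s - 6) − 0 = [(-s - 1)·(-7) − 0·(s - 6)] / [(-7)·(s - 6)] = 7(s + 1) / ((-7)(s - 6)).
So |(-s - 1)/(s - 6) − 0| = 7|s + 1| / (7·|s − 6|).
Restrict δ ≤ 7/2. Then |s + 1| < 7/2 gives |s − 6| = |(s + 1) + (-7)| ≥ 7 − 7/2 = 7/2.
Hence |(-s - 1)/(s - 6) − 0| < 7|s + 1|/(7·(7/2)) = (2/7)|s + 1|, which is < ε once |s + 1| < (7/2)ε.
Take δ = min(7/2, (7/2)ε). Then 0 < |s + 1| < δ forces both bounds, so |(-s - 1)/(s - 6) − 0| < ε.

δ = min(7/2, (7/2)ε)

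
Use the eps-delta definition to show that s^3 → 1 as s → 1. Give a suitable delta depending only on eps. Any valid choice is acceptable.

Let eps > 0 be given. We seek delta > 0 with 0 < |s − 1| < delta ⇒ |s^3 − 1| < eps.
Factor: s^3 − 1 = (s − 1)(s^2 + s + 1), so |s^3 − 1| = |s − 1|·|s^2 + s + 1|.
Impose delta ≤ 1 so that |s| < 2; then |s^2 + s + 1| ≤ 7.
Hence |s^3 − 1| ≤ 7|s − 1|, which is < eps once |s − 1| < eps/7.
Take delta = min(1, eps/7). If 0 < |s − 1| < delta then both bounds hold and |s^3 − 1| ≤ 7|s − 1| < 7·(eps/7) = eps.

delta = min(1, eps/7)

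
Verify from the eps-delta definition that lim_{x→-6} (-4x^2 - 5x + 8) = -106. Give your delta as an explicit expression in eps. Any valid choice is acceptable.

delta = min(1, eps/47)

Let eps > 0. We want delta > 0 such that 0 < |x + 6| < delta implies |(-4x^2 - 5x + 8) + 106| < eps.
(-4x^2 - 5x + 8) + 106 = -4x^2 - 5x + 114 = (x + 6)(-4x + 19).
So |(-4x^2 - 5x + 8) + 106| = |x + 6|·|-4x + 19|.
Assume first that |x + 6| < 1, so |x| < 7. Then |-4x + 19| ≤ 4·7 + 19 = 47.
Hence |(-4x^2 - 5x + 8) + 106| ≤ 47|x + 6| < eps provided |x + 6| < eps/47.
Take delta = min(1, eps/47). Then 0 < |x + 6| < delta gives both |x + 6| < 1 and |x + 6| < eps/47, so |(-4x^2 - 5x + 8) + 106| < eps.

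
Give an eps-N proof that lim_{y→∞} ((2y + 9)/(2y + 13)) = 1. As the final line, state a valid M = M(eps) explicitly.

M = 2/eps

Let eps > 0 be given. We seek M > 0 such that y > M implies |(2y + 9)/(2y + 13) − 1| < eps.
(2y + 9)/(2y + 13) − 1 = (2(2y + 9) − 2(2y + 13)) / (2(2y + 13)) = -8/(2(2y + 13)).
For y > 0 we have 2y + 13 > 2y, so |(2y + 9)/(2y + 13) − 1| = 8/(2(2y + 13)) < 8/(2·2y) = 2/y.
Thus |(2y + 9)/(2y + 13) − 1| < eps whenever y > 2/eps.
Take M = 2/eps. If y > M then |(2y + 9)/(2y + 13) − 1| < 2/y < eps.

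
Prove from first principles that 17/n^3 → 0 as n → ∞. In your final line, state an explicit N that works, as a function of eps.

N = (17/eps)^{1/3}

Let eps > 0 be given. For n ≥ 1, |17/n^3 − 0| = 17/n^3.
17/n^3 < eps ⇔ n^3 > 17/eps ⇔ n > (17/eps)^{1/3}.
Take N = (17/eps)^{1/3}. Then n > N implies 17/n^3 < eps.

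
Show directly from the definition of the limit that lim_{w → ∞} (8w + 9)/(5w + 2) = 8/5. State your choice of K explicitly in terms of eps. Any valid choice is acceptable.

K = (29/25)/eps

Suppose eps > 0. We seek K > 0 such that w > K implies |(8w + 9)/(5w + 2) − (8/5)| < eps.
(8w + 9)/(5w + 2) − (8/5) = (5(8w + 9) − 8(5w + 2)) / (5(5w + 2)) = 29/(5(5w + 2)).
For w > 0 we have 5w + 2 > 5w, so |(8w + 9)/(5w + 2) − (8/5)| = 29/(5(5w + 2)) < 29/(5·5w) = (29/25)/w.
Thus |(8w + 9)/(5w + 2) − (8/5)| < eps whenever w > (29/25)/eps.
Take K = (29/25)/eps. If w > K then |(8w + 9)/(5w + 2) − (8/5)| < (29/25)/w < eps.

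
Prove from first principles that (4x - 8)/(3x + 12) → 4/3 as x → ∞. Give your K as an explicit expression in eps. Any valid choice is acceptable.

K = 8/eps

Let eps > 0. We seek K > 0 such that x > K implies |(4x - 8)/(3x + 12) − (4/3)| < eps.
(4x - 8)/(3x + 12) − (4/3) = (3(4x - 8) − 4(3x + 12)) / (3(3x + 12)) = -72/(3(3x + 12)).
For x > 0 we have 3x + 12 > 3x, so |(4x - 8)/(3x + 12) − (4/3)| = 72/(3(3x + 12)) < 72/(3·3x) = 8/x.
Thus |(4x - 8)/(3x + 12) − (4/3)| < eps whenever x > 8/eps.
Take K = 8/eps. If x > K then |(4x - 8)/(3x + 12) − (4/3)| < 8/x < eps.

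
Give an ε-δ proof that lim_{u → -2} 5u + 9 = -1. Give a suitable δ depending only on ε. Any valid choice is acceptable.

δ = ε/5

Fix ε > 0. We need δ > 0 so that 0 < |u + 2| < δ implies |(5u + 9) + 1| < ε.
|(5u + 9) + 1| = |5u + 10| = 5|u + 2|.
Thus it suffices that |u + 2| < ε/5.
Choosing δ = ε/5 gives |(5u + 9) + 1| = 5|u + 2| < ε whenever |u + 2| < δ.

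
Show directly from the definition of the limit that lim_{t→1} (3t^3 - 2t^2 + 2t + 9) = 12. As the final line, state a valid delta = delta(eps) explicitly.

Fix eps > 0. We want delta > 0 such that 0 < |t − 1| < delta implies |(3t^3 - 2t^2 + 2t + 9) − 12| < eps.
(3t^3 - 2t^2 + 2t + 9) − 12 = 3t^3 - 2t^2 + 2t - 3 = (t − 1)(3t^2 + t + 3).
So |(3t^3 - 2t^2 + 2t + 9) − 12| = |t − 1|·|3t^2 + t + 3|.
Assume first that |t − 1| < 2, so |t| < 3. Then |3t^2 + t + 3| ≤ 3·3^2 + 3 + 3 = 33.
Hence |(3t^3 - 2t^2 + 2t + 9) − 12| ≤ 33|t − 1| < eps provided |t − 1| < eps/33.
Choosing delta = min(2, eps/33) ensures both conditions, hence |(3t^3 - 2t^2 + 2t + 9) − 12| < eps.

delta = min(2, eps/33)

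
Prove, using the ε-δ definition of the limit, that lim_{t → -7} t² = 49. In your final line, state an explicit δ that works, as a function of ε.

Let ε > 0. We seek δ > 0 with 0 < |t + 7| < δ ⇒ |t² − 49| < ε.
Factor: t² − 49 = (t + 7)(t - 7), so |t² − 49| = |t + 7|·|t - 7|.
Impose δ ≤ 1 so that |t| < 8; then |t - 7| ≤ 15.
Hence |t² − 49| ≤ 15|t + 7|, which is < ε once |t + 7| < ε/15.
Take δ = min(1, ε/15). If 0 < |t + 7| < δ then both bounds hold and |t² − 49| ≤ 15|t + 7| < 15·(ε/15) = ε.

δ = min(1, ε/15)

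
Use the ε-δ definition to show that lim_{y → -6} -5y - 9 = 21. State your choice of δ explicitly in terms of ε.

Let ε > 0 be given. We need δ > 0 so that 0 < |y + 6| < δ implies |(-5y - 9) − 21| < ε.
Since (-5y - 9) − 21 = -5(y + 6), we have |(-5y - 9) − 21| = 5|y + 6|.
Thus it suffices that |y + 6| < ε/5.
Take δ = ε/5. If 0 < |y + 6| < δ then |(-5y - 9) − 21| = 5|y + 6| < 5·(ε/5) = ε.

δ = ε/5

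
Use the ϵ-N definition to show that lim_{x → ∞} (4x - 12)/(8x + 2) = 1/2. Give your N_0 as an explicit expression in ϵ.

N_0 = (13/8)/ϵ

Let ϵ > 0 be given. We seek N_0 > 0 such that x > N_0 implies |(4x - 12)/(8x + 2) − (1/2)| < ϵ.
(4x - 12)/(8x + 2) − (1/2) = (8(4x - 12) − 4(8x + 2)) / (8(8x + 2)) = -104/(8(8x + 2)).
For x > 0 we have 8x + 2 > 8x, so |(4x - 12)/(8x + 2) − (1/2)| = 104/(8(8x + 2)) < 104/(8·8x) = (13/8)/x.
Thus |(4x - 12)/(8x + 2) − (1/2)| < ϵ whenever x > (13/8)/ϵ.
Take N_0 = (13/8)/ϵ. If x > N_0 then |(4x - 12)/(8x + 2) − (1/2)| < (13/8)/x < ϵ.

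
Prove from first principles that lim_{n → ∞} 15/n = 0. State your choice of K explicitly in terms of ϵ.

K = 15/ϵ

Let ϵ > 0. For n ≥ 1, |15/n − 0| = 15/(n) ≤ 15/n.
We need 15/n < ϵ, i.e. n > 15/ϵ.
Take K = 15/ϵ. If n > K then |15/n| ≤ 15/n < ϵ.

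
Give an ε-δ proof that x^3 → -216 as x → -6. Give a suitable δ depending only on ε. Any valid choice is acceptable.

Suppose ε > 0. We seek δ > 0 with 0 < |x + 6| < δ ⇒ |x^3 + 216| < ε.
Factor: x^3 + 216 = (x + 6)(x^2 - 6x + 36), so |x^3 + 216| = |x + 6|·|x^2 - 6x + 36|.
Impose δ ≤ 1 so that |x| < 7; then |x^2 - 6x + 36| ≤ 127.
Hence |x^3 + 216| ≤ 127|x + 6|, which is < ε once |x + 6| < ε/127.
Take δ = min(1, ε/127). If 0 < |x + 6| < δ then both bounds hold and |x^3 + 216| ≤ 127|x + 6| < 127·(ε/127) = ε.

δ = min(1, ε/127)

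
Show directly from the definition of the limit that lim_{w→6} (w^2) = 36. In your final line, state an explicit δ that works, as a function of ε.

δ = min(1, ε/13)

Fix ε > 0. We seek δ > 0 with 0 < |w − 6| < δ ⇒ |w^2 − 36| < ε.
Factor: w^2 − 36 = (w − 6)(w + 6), so |w^2 − 36| = |w − 6|·|w + 6|.
Impose δ ≤ 1 so that |w| < 7; then |w + 6| ≤ 13.
Hence |w^2 − 36| ≤ 13|w − 6|, which is < ε once |w − 6| < ε/13.
Take δ = min(1, ε/13). If 0 < |w − 6| < δ then both bounds hold and |w^2 − 36| ≤ 13|w − 6| < 13·(ε/13) = ε.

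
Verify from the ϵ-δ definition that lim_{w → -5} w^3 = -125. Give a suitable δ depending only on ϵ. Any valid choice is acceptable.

δ = min(1, ϵ/91)

Let ϵ > 0. We seek δ > 0 with 0 < |w + 5| < δ ⇒ |w^3 + 125| < ϵ.
Factor: w^3 + 125 = (w + 5)(w^2 - 5w + 25), so |w^3 + 125| = |w + 5|·|w^2 - 5w + 25|.
Impose δ ≤ 1 so that |w| < 6; then |w^2 - 5w + 25| ≤ 91.
Hence |w^3 + 125| ≤ 91|w + 5|, which is < ϵ once |w + 5| < ϵ/91.
Take δ = min(1, ϵ/91). If 0 < |w + 5| < δ then both bounds hold and |w^3 + 125| ≤ 91|w + 5| < 91·(ϵ/91) = ϵ.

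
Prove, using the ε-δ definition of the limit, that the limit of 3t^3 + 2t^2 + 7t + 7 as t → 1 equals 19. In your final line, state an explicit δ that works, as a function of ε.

δ = min(1, ε/34)

Let ε > 0. We want δ > 0 such that 0 < |t − 1| < δ implies |(3t^3 + 2t^2 + 7t + 7) − 19| < ε.
(3t^3 + 2t^2 + 7t + 7) − 19 = 3t^3 + 2t^2 + 7t - 12 = (t − 1)(3t^2 + 5t + 12).
So |(3t^3 + 2t^2 + 7t + 7) − 19| = |t − 1|·|3t^2 + 5t + 12|.
Require δ ≤ 1. Then |t − 1| < 1 gives |t| < 2, and by the triangle inequality |3t^2 + 5t + 12| ≤ 3·2^2 + 5·2 + 12 = 34.
Hence |(3t^3 + 2t^2 + 7t + 7) − 19| ≤ 34|t − 1| < ε provided |t − 1| < ε/34.
Choosing δ = min(1, ε/34) ensures both conditions, hence |(3t^3 + 2t^2 + 7t + 7) − 19| < ε.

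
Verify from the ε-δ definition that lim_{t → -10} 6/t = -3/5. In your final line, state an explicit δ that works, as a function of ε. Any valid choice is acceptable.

δ = min(5, (25/3)ε)

Let ε > 0. We seek δ > 0 such that 0 < |t + 10| < δ implies |6/t + 3/5| < ε.
|6/t + 3/5| = 6·|-10 − t|/(10·|t|) = 6|t + 10|/(10|t|).
Restrict δ ≤ 5. Then |t + 10| < 5 gives |t| > 5, so 10|t| > 50.
Then |6/t + 3/5| < 6|t + 10|/50, which is < ε when |t + 10| < (25/3)ε.
Take δ = min(5, (25/3)ε). Then 0 < |t + 10| < δ gives both |t + 10| < 5 and |t + 10| < (25/3)ε, so |6/t + 3/5| < ε.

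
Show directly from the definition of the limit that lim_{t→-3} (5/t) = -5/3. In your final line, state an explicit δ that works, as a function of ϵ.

δ = min(3/2, (9/10)ϵ)

Suppose ϵ > 0. We seek δ > 0 such that 0 < |t + 3| < δ implies |5/t + 5/3| < ϵ.
|5/t + 5/3| = 5·|-3 − t|/(3·|t|) = 5|t + 3|/(3|t|).
Restrict δ ≤ 3/2. Then |t + 3| < 3/2 gives |t| > 3/2, so 3|t| > 9/2.
Then |5/t + 5/3| < 5|t + 3|/(9/2), which is < ϵ when |t + 3| < (9/10)ϵ.
Take δ = min(3/2, (9/10)ϵ). Then 0 < |t + 3| < δ gives both |t + 3| < 3/2 and |t + 3| < (9/10)ϵ, so |5/t + 5/3| < ϵ.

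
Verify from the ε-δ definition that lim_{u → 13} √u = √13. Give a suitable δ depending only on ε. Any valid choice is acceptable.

δ = min(13, √13·ε)

Let ε > 0. We want δ > 0 such that 0 < |u − 13| < δ implies |√u − √13| < ε.
Rationalise: √u − √13 = (u − 13)/(√u + √13), so |√u − √13| = |u − 13|/(√u + √13).
Restrict δ ≤ 13 so that |u − 13| < 13 forces u > 0, and then √u + √13 > √13.
Hence |√u − √13| < |u − 13|/√13, which is < ε once |u − 13| < √13·ε.
Take δ = min(13, √13·ε). If 0 < |u − 13| < δ then u > 0 and |√u − √13| < |u − 13|/√13 < ε.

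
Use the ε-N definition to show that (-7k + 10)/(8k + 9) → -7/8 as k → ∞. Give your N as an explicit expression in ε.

N = (143/64)/ε

Fix ε > 0. For k ≥ 1, |(-7k + 10)/(8k + 9) + 7/8| = |143|/(8(8k + 9)) = 143/(8(8k + 9)).
Since 8k + 9 ≥ 8k for k ≥ 1, this is ≤ 143/(8·8k) = (143/64)/k.
So |(-7k + 10)/(8k + 9) + 7/8| < ε whenever k > (143/64)/ε.
Take N = (143/64)/ε. If k > N then |(-7k + 10)/(8k + 9) + 7/8| ≤ (143/64)/k < ε.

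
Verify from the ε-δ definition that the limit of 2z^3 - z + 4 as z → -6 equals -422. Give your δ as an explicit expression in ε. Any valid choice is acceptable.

δ = min(1, ε/253)

Fix ε > 0. We want δ > 0 such that 0 < |z + 6| < δ implies |(2z^3 - z + 4) + 422| < ε.
(2z^3 - z + 4) + 422 = 2z^3 - z + 426 = (z + 6)(2z^2 - 12z + 71).
So |(2z^3 - z + 4) + 422| = |z + 6|·|2z^2 - 12z + 71|.
Require δ ≤ 1. Then |z + 6| < 1 gives |z| < 7, and by the triangle inequality |2z^2 - 12z + 71| ≤ 2·7^2 + 12·7 + 71 = 253.
Hence |(2z^3 - z + 4) + 422| ≤ 253|z + 6| < ε provided |z + 6| < ε/253.
Choosing δ = min(1, ε/253) ensures both conditions, hence |(2z^3 - z + 4) + 422| < ε.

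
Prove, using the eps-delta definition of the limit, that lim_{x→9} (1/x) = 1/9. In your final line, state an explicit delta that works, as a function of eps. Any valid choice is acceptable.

Fix eps > 0. We seek delta > 0 such that 0 < |x − 9| < delta implies |1/x − (1/9)| < eps.
|1/x − (1/9)| = |9 − x|/(9·|x|) = |x − 9|/(9|x|).
Require delta ≤ 9/2 so that |x| > 9 − 9/2 = 9/2, hence 9|x| > 81/2.
Then |1/x − (1/9)| < |x − 9|/(81/2), which is < eps when |x − 9| < (81/2)eps.
Take delta = min(9/2, (81/2)eps). Then 0 < |x − 9| < delta gives both |x − 9| < 9/2 and |x − 9| < (81/2)eps, so |1/x − (1/9)| < eps.

delta = min(9/2, (81/2)eps)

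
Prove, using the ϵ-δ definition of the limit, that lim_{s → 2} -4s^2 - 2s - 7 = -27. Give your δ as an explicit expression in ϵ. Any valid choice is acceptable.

Suppose ϵ > 0. We want δ > 0 such that 0 < |s − 2| < δ implies |(-4s^2 - 2s - 7) + 27| < ϵ.
(-4s^2 - 2s - 7) + 27 = -4s^2 - 2s + 20 = (s − 2)(-4s - 10).
So |(-4s^2 - 2s - 7) + 27| = |s − 2|·|-4s - 10|.
Require δ ≤ 2. Then |s − 2| < 2 gives |s| < 4, and by the triangle inequality |-4s - 10| ≤ 4·4 + 10 = 26.
Hence |(-4s^2 - 2s - 7) + 27| ≤ 26|s − 2| < ϵ provided |s − 2| < ϵ/26.
Take δ = min(2, ϵ/26). Then 0 < |s − 2| < δ gives both |s − 2| < 2 and |s − 2| < ϵ/26, so |(-4s^2 - 2s - 7) + 27| < ϵ.

δ = min(2, ϵ/26)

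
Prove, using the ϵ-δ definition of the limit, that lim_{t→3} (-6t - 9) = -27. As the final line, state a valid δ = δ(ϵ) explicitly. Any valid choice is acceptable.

δ = ϵ/6

Let ϵ > 0. We need δ > 0 so that 0 < |t − 3| < δ implies |(-6t - 9) + 27| < ϵ.
|(-6t - 9) + 27| = |-6t + 18| = 6|t − 3|.
So 6|t − 3| < ϵ exactly when |t − 3| < ϵ/6.
Take δ = ϵ/6. If 0 < |t − 3| < δ then |(-6t - 9) + 27| = 6|t − 3| < 6·(ϵ/6) = ϵ.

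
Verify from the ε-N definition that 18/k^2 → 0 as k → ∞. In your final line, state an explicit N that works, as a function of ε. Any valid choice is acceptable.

Suppose ε > 0. For k ≥ 1, |18/k^2 − 0| = 18/k^2.
18/k^2 < ε ⇔ k^2 > 18/ε ⇔ k > (18/ε)^{1/2}.
Take N = (18/ε)^{1/2}. Then k > N implies 18/k^2 < ε.

N = (18/ε)^{1/2}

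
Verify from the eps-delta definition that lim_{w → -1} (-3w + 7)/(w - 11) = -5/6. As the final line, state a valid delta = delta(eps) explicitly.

delta = min(6, (36/13)eps)

Suppose eps > 0. We want delta > 0 with 0 < |w + 1| < delta ⇒ |(-3w + 7)/(w - 11) + 5/6| < eps.
Combining over a common denominator, (-3w + 7)/(w - 11) + 5/6 = [(-3w + 7)·(-12) − 10·(w - 11)] / [(-12)·(w - 11)] = 26(w + 1) / ((-12)(w - 11)).
So |(-3w + 7)/(w - 11) + 5/6| = 26|w + 1| / (12·|w − 11|).
Require delta ≤ 6, so |w − 11| ≥ |-12| − |w + 1| > 12 − 6 = 6.
Hence |(-3w + 7)/(w - 11) + 5/6| < 26|w + 1|/(12·6) = (13/36)|w + 1|, which is < eps once |w + 1| < (36/13)eps.
Take delta = min(6, (36/13)eps). Then 0 < |w + 1| < delta forces both bounds, so |(-3w + 7)/(w - 11) + 5/6| < eps.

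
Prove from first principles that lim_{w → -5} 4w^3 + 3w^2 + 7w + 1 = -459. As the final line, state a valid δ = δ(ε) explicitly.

Fix ε > 0. We want δ > 0 such that 0 < |w + 5| < δ implies |(4w^3 + 3w^2 + 7w + 1) + 459| < ε.
(4w^3 + 3w^2 + 7w + 1) + 459 = 4w^3 + 3w^2 + 7w + 460 = (w + 5)(4w^2 - 17w + 92).
So |(4w^3 + 3w^2 + 7w + 1) + 459| = |w + 5|·|4w^2 - 17w + 92|.
Require δ ≤ 1. Then |w + 5| < 1 gives |w| < 6, and by the triangle inequality |4w^2 - 17w + 92| ≤ 4·6^2 + 17·6 + 92 = 338.
Hence |(4w^3 + 3w^2 + 7w + 1) + 459| ≤ 338|w + 5| < ε provided |w + 5| < ε/338.
Take δ = min(1, ε/338). Then 0 < |w + 5| < δ gives both |w + 5| < 1 and |w + 5| < ε/338, so |(4w^3 + 3w^2 + 7w + 1) + 459| < ε.

δ = min(1, ε/338)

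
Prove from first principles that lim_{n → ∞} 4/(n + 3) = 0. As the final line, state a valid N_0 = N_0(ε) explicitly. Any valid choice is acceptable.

Fix ε > 0. For n ≥ 1, |4/(n + 3) − 0| = 4/(n + 3) ≤ 4/n.
We need 4/n < ε, i.e. n > 4/ε.
Take N_0 = 4/ε. If n > N_0 then |4/(n + 3)| ≤ 4/n < ε.

N_0 = 4/ε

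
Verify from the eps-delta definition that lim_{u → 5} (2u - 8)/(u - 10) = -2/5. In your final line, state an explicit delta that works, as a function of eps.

Fix eps > 0. We want delta > 0 with 0 < |u − 5| < delta ⇒ |(2u - 8)/(u - 10) + 2/5| < eps.
Combining over a common denominator, (2u - 8)/(u - 10) + 2/5 = [(2u - 8)·(-5) − 2·(u - 10)] / [(-5)·(u - 10)] = -12(u − 5) / ((-5)(u - 10)).
So |(2u - 8)/(u - 10) + 2/5| = 12|u − 5| / (5·|u − 10|).
Restrict delta ≤ 5/2. Then |u − 5| < 5/2 gives |u − 10| = |(u − 5) + (-5)| ≥ 5 − 5/2 = 5/2.
Hence |(2u - 8)/(u - 10) + 2/5| < 12|u − 5|/(5·(5/2)) = (24/25)|u − 5|, which is < eps once |u − 5| < (25/24)eps.
Take delta = min(5/2, (25/24)eps). Then 0 < |u − 5| < delta forces both bounds, so |(2u - 8)/(u - 10) + 2/5| < eps.

delta = min(5/2, (25/24)eps)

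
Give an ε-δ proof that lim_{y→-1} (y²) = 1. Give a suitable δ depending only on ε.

Let ε > 0. We seek δ > 0 with 0 < |y + 1| < δ ⇒ |y² − 1| < ε.
Factor: y² − 1 = (y + 1)(y - 1), so |y² − 1| = |y + 1|·|y - 1|.
Restrict δ ≤ 1. Then |y + 1| < 1 gives |y| < 2, so by the triangle inequality |y - 1| ≤ 2 + 1 = 3.
Hence |y² − 1| ≤ 3|y + 1|, which is < ε once |y + 1| < ε/3.
Take δ = min(1, ε/3). If 0 < |y + 1| < δ then both bounds hold and |y² − 1| ≤ 3|y + 1| < 3·(ε/3) = ε.

δ = min(1, ε/3)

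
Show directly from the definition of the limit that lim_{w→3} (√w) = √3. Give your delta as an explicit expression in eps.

delta = min(3, √3·eps)

Let eps > 0. We want delta > 0 such that 0 < |w − 3| < delta implies |√w − √3| < eps.
Rationalise: √w − √3 = (w − 3)/(√w + √3), so |√w − √3| = |w − 3|/(√w + √3).
Restrict delta ≤ 3 so that |w − 3| < 3 forces w > 0, and then √w + √3 > √3.
Hence |√w − √3| < |w − 3|/√3, which is < eps once |w − 3| < √3·eps.
Take delta = min(3, √3·eps). If 0 < |w − 3| < delta then w > 0 and |√w − √3| < |w − 3|/√3 < eps.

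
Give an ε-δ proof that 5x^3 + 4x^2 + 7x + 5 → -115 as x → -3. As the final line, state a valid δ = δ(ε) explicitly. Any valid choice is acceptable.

Let ε > 0 be given. We want δ > 0 such that 0 < |x + 3| < δ implies |(5x^3 + 4x^2 + 7x + 5) + 115| < ε.
(5x^3 + 4x^2 + 7x + 5) + 115 = 5x^3 + 4x^2 + 7x + 120 = (x + 3)(5x^2 - 11x + 40).
So |(5x^3 + 4x^2 + 7x + 5) + 115| = |x + 3|·|5x^2 - 11x + 40|.
Require δ ≤ 1. Then |x + 3| < 1 gives |x| < 4, and by the triangle inequality |5x^2 - 11x + 40| ≤ 5·4^2 + 11·4 + 40 = 164.
Hence |(5x^3 + 4x^2 + 7x + 5) + 115| ≤ 164|x + 3| < ε provided |x + 3| < ε/164.
Choosing δ = min(1, ε/164) ensures both conditions, hence |(5x^3 + 4x^2 + 7x + 5) + 115| < ε.

δ = min(1, ε/164)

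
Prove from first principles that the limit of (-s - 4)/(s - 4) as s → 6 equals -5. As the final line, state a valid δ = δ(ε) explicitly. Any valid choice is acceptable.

Let ε > 0. We want δ > 0 with 0 < |s − 6| < δ ⇒ |(-s - 4)/(s - 4) + 5| < ε.
Combining over a common denominator, (-s - 4)/(s - 4) + 5 = [(-s - 4)·2 − (-10)·(s - 4)] / [2·(s - 4)] = 8(s − 6) / (2(s - 4)).
So |(-s - 4)/(s - 4) + 5| = 8|s − 6| / (2·|s − 4|).
Require δ ≤ 1, so |s − 4| ≥ |2| − |s − 6| > 2 − 1 = 1.
Hence |(-s - 4)/(s - 4) + 5| < 8|s − 6|/(2·1) = 4|s − 6|, which is < ε once |s − 6| < (1/4)ε.
Take δ = min(1, (1/4)ε). Then 0 < |s − 6| < δ forces both bounds, so |(-s - 4)/(s - 4) + 5| < ε.

δ = min(1, (1/4)ε)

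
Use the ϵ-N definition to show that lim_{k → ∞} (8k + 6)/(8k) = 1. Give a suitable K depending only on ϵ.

Suppose ϵ > 0. For k ≥ 1, |(8k + 6)/(8k) − 1| = |48|/(8(8k)) = 48/(8(8k)).
Since 8k ≥ 8k for k ≥ 1, this is ≤ 48/(8·8k) = (3/4)/k.
So |(8k + 6)/(8k) − 1| < ϵ whenever k > (3/4)/ϵ.
Take K = (3/4)/ϵ. If k > K then |(8k + 6)/(8k) − 1| ≤ (3/4)/k < ϵ.

K = (3/4)/ϵ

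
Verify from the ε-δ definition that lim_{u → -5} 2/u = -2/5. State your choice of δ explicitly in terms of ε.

δ = min(5/2, (25/4)ε)

Suppose ε > 0. We seek δ > 0 such that 0 < |u + 5| < δ implies |2/u + 2/5| < ε.
|2/u + 2/5| = 2·|-5 − u|/(5·|u|) = 2|u + 5|/(5|u|).
Restrict δ ≤ 5/2. Then |u + 5| < 5/2 gives |u| > 5/2, so 5|u| > 25/2.
Then |2/u + 2/5| < 2|u + 5|/(25/2), which is < ε when |u + 5| < (25/4)ε.
Take δ = min(5/2, (25/4)ε). Then 0 < |u + 5| < δ gives both |u + 5| < 5/2 and |u + 5| < (25/4)ε, so |2/u + 2/5| < ε.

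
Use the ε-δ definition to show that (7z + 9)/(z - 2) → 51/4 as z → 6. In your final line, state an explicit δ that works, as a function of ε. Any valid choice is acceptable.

δ = min(2, (8/23)ε)

Fix ε > 0. We want δ > 0 with 0 < |z − 6| < δ ⇒ |(7z + 9)/(z - 2) − (51/4)| < ε.
Combining over a common denominator, (7z + 9)/(z - 2) − (51/4) = [(7z + 9)·4 − 51·(z - 2)] / [4·(z - 2)] = -23(z − 6) / (4(z - 2)).
So |(7z + 9)/(z - 2) − (51/4)| = 23|z − 6| / (4·|z − 2|).
Require δ ≤ 2, so |z − 2| ≥ |4| − |z − 6| > 4 − 2 = 2.
Hence |(7z + 9)/(z - 2) − (51/4)| < 23|z − 6|/(4·2) = (23/8)|z − 6|, which is < ε once |z − 6| < (8/23)ε.
Take δ = min(2, (8/23)ε). Then 0 < |z − 6| < δ forces both bounds, so |(7z + 9)/(z - 2) − (51/4)| < ε.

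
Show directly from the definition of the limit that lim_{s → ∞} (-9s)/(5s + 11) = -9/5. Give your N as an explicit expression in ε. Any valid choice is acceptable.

N = (99/25)/ε

Let ε > 0 be given. We seek N > 0 such that s > N implies |(-9s)/(5s + 11) + 9/5| < ε.
(-9s)/(5s + 11) + 9/5 = (5(-9s) − (-9)(5s + 11)) / (5(5s + 11)) = 99/(5(5s + 11)).
For s > 0 we have 5s + 11 > 5s, so |(-9s)/(5s + 11) + 9/5| = 99/(5(5s + 11)) < 99/(5·5s) = (99/25)/s.
Thus |(-9s)/(5s + 11) + 9/5| < ε whenever s > (99/25)/ε.
Take N = (99/25)/ε. If s > N then |(-9s)/(5s + 11) + 9/5| < (99/25)/s < ε.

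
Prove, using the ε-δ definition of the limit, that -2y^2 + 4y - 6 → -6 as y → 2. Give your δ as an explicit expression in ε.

Let ε > 0. We want δ > 0 such that 0 < |y − 2| < δ implies |(-2y^2 + 4y - 6) + 6| < ε.
(-2y^2 + 4y - 6) + 6 = -2y^2 + 4y = (y − 2)(-2y).
So |(-2y^2 + 4y - 6) + 6| = |y − 2|·|-2y|.
Assume first that |y − 2| < 1, so |y| < 3. Then |-2y| ≤ 2·3 = 6.
Hence |(-2y^2 + 4y - 6) + 6| ≤ 6|y − 2| < ε provided |y − 2| < ε/6.
Choosing δ = min(1, ε/6) ensures both conditions, hence |(-2y^2 + 4y - 6) + 6| < ε.

δ = min(1, ε/6)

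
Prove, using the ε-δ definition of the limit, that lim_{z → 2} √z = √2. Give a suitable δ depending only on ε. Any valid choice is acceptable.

Suppose ε > 0. We want δ > 0 such that 0 < |z − 2| < δ implies |√z − √2| < ε.
Rationalise: √z − √2 = (z − 2)/(√z + √2), so |√z − √2| = |z − 2|/(√z + √2).
Restrict δ ≤ 2 so that |z − 2| < 2 forces z > 0, and then √z + √2 > √2.
Hence |√z − √2| < |z − 2|/√2, which is < ε once |z − 2| < √2·ε.
Take δ = min(2, √2·ε). If 0 < |z − 2| < δ then z > 0 and |√z − √2| < |z − 2|/√2 < ε.

δ = min(2, √2·ε)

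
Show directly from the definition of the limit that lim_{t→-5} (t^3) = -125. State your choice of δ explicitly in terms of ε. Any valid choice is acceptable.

Let ε > 0. We seek δ > 0 with 0 < |t + 5| < δ ⇒ |t^3 + 125| < ε.
Factor: t^3 + 125 = (t + 5)(t^2 - 5t + 25), so |t^3 + 125| = |t + 5|·|t^2 - 5t + 25|.
Impose δ ≤ 1 so that |t| < 6; then |t^2 - 5t + 25| ≤ 91.
Hence |t^3 + 125| ≤ 91|t + 5|, which is < ε once |t + 5| < ε/91.
Take δ = min(1, ε/91). If 0 < |t + 5| < δ then both bounds hold and |t^3 + 125| ≤ 91|t + 5| < 91·(ε/91) = ε.

δ = min(1, ε/91)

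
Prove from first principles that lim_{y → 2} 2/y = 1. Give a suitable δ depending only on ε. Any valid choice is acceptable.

δ = min(1, ε)

Suppose ε > 0. We seek δ > 0 such that 0 < |y − 2| < δ implies |2/y − 1| < ε.
|2/y − 1| = 2·|2 − y|/(2·|y|) = 2|y − 2|/(2|y|).
Require δ ≤ 1 so that |y| > 2 − 1 = 1, hence 2|y| > 2.
Then |2/y − 1| < 2|y − 2|/2, which is < ε when |y − 2| < ε.
Take δ = min(1, ε). Then 0 < |y − 2| < δ gives both |y − 2| < 1 and |y − 2| < ε, so |2/y − 1| < ε.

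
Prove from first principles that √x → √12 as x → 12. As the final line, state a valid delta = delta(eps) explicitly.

Let eps > 0 be given. We want delta > 0 such that 0 < |x − 12| < delta implies |√x − √12| < eps.
Multiplying by the conjugate, |√x − √12| = |x − 12|/(√x + √12).
Restrict delta ≤ 12 so that |x − 12| < 12 forces x > 0, and then √x + √12 > √12.
Hence |√x − √12| < |x − 12|/√12, which is < eps once |x − 12| < √12·eps.
Take delta = min(12, √12·eps). If 0 < |x − 12| < delta then x > 0 and |√x − √12| < |x − 12|/√12 < eps.

delta = min(12, √12·eps)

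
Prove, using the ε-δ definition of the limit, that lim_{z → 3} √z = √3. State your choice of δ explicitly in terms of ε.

Let ε > 0. We want δ > 0 such that 0 < |z − 3| < δ implies |√z − √3| < ε.
Multiplying by the conjugate, |√z − √3| = |z − 3|/(√z + √3).
Restrict δ ≤ 3 so that |z − 3| < 3 forces z > 0, and then √z + √3 > √3.
Hence |√z − √3| < |z − 3|/√3, which is < ε once |z − 3| < √3·ε.
Take δ = min(3, √3·ε). If 0 < |z − 3| < δ then z > 0 and |√z − √3| < |z − 3|/√3 < ε.

δ = min(3, √3·ε)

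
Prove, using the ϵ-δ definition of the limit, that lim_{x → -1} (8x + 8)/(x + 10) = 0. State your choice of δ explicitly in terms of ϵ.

Suppose ϵ > 0. We want δ > 0 with 0 < |x + 1| < δ ⇒ |(8x + 8)/(x + 10) − 0| < ϵ.
Combining over a common denominator, (8x + 8)/(x + 10) − 0 = [(8x + 8)·9 − 0·(x + 10)] / [9·(x + 10)] = 72(x + 1) / (9(x + 10)).
So |(8x + 8)/(x + 10) − 0| = 72|x + 1| / (9·|x + 10|).
Restrict δ ≤ 9/2. Then |x + 1| < 9/2 gives |x + 10| = |(x + 1) + 9| ≥ 9 − 9/2 = 9/2.
Hence |(8x + 8)/(x + 10) − 0| < 72|x + 1|/(9·(9/2)) = (16/9)|x + 1|, which is < ϵ once |x + 1| < (9/16)ϵ.
Take δ = min(9/2, (9/16)ϵ). Then 0 < |x + 1| < δ forces both bounds, so |(8x + 8)/(x + 10) − 0| < ϵ.

δ = min(9/2, (9/16)ϵ)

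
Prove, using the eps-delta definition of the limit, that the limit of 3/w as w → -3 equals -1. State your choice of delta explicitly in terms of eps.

Let eps > 0. We seek delta > 0 such that 0 < |w + 3| < delta implies |3/w + 1| < eps.
|3/w + 1| = 3·|-3 − w|/(3·|w|) = 3|w + 3|/(3|w|).
Restrict delta ≤ 3/2. Then |w + 3| < 3/2 gives |w| > 3/2, so 3|w| > 9/2.
Then |3/w + 1| < 3|w + 3|/(9/2), which is < eps when |w + 3| < (3/2)eps.
Take delta = min(3/2, (3/2)eps). Then 0 < |w + 3| < delta gives both |w + 3| < 3/2 and |w + 3| < (3/2)eps, so |3/w + 1| < eps.

delta = min(3/2, (3/2)eps)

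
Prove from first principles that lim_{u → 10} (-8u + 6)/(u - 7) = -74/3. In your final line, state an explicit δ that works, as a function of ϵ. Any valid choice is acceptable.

δ = min(3/2, (9/100)ϵ)

Fix ϵ > 0. We want δ > 0 with 0 < |u − 10| < δ ⇒ |(-8u + 6)/(u - 7) + 74/3| < ϵ.
Combining over a common denominator, (-8u + 6)/(u - 7) + 74/3 = [(-8u + 6)·3 − (-74)·(u - 7)] / [3·(u - 7)] = 50(u − 10) / (3(u - 7)).
So |(-8u + 6)/(u - 7) + 74/3| = 50|u − 10| / (3·|u − 7|).
Restrict δ ≤ 3/2. Then |u − 10| < 3/2 gives |u − 7| = |(u − 10) + 3| ≥ 3 − 3/2 = 3/2.
Hence |(-8u + 6)/(u - 7) + 74/3| < 50|u − 10|/(3·(3/2)) = (100/9)|u − 10|, which is < ϵ once |u − 10| < (9/100)ϵ.
Take δ = min(3/2, (9/100)ϵ). Then 0 < |u − 10| < δ forces both bounds, so |(-8u + 6)/(u - 7) + 74/3| < ϵ.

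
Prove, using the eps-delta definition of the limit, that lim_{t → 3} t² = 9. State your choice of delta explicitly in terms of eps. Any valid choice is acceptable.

delta = min(1, eps/7)

Fix eps > 0. We seek delta > 0 with 0 < |t − 3| < delta ⇒ |t² − 9| < eps.
Factor: t² − 9 = (t − 3)(t + 3), so |t² − 9| = |t − 3|·|t + 3|.
Restrict delta ≤ 1. Then |t − 3| < 1 gives |t| < 4, so by the triangle inequality |t + 3| ≤ 4 + 3 = 7.
Hence |t² − 9| ≤ 7|t − 3|, which is < eps once |t − 3| < eps/7.
Take delta = min(1, eps/7). If 0 < |t − 3| < delta then both bounds hold and |t² − 9| ≤ 7|t − 3| < 7·(eps/7) = eps.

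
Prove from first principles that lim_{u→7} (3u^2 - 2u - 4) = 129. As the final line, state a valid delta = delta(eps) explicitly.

Suppose eps > 0. We want delta > 0 such that 0 < |u − 7| < delta implies |(3u^2 - 2u - 4) − 129| < eps.
(3u^2 - 2u - 4) − 129 = 3u^2 - 2u - 133 = (u − 7)(3u + 19).
So |(3u^2 - 2u - 4) − 129| = |u − 7|·|3u + 19|.
Assume first that |u − 7| < 1, so |u| < 8. Then |3u + 19| ≤ 3·8 + 19 = 43.
Hence |(3u^2 - 2u - 4) − 129| ≤ 43|u − 7| < eps provided |u − 7| < eps/43.
Take delta = min(1, eps/43). Then 0 < |u − 7| < delta gives both |u − 7| < 1 and |u − 7| < eps/43, so |(3u^2 - 2u - 4) − 129| < eps.

delta = min(1, eps/43)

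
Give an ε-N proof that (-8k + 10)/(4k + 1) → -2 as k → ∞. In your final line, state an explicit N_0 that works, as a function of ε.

Let ε > 0 be given. For k ≥ 1, |(-8k + 10)/(4k + 1) + 2| = |48|/(4(4k + 1)) = 48/(4(4k + 1)).
Since 4k + 1 ≥ 4k for k ≥ 1, this is ≤ 48/(4·4k) = 3/k.
So |(-8k + 10)/(4k + 1) + 2| < ε whenever k > 3/ε.
Take N_0 = 3/ε. If k > N_0 then |(-8k + 10)/(4k + 1) + 2| ≤ 3/k < ε.

N_0 = 3/ε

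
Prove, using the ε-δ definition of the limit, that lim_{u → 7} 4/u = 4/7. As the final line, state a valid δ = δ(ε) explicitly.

δ = min(7/2, (49/8)ε)

Let ε > 0 be given. We seek δ > 0 such that 0 < |u − 7| < δ implies |4/u − (4/7)| < ε.
|4/u − (4/7)| = 4·|7 − u|/(7·|u|) = 4|u − 7|/(7|u|).
Restrict δ ≤ 7/2. Then |u − 7| < 7/2 gives |u| > 7/2, so 7|u| > 49/2.
Then |4/u − (4/7)| < 4|u − 7|/(49/2), which is < ε when |u − 7| < (49/8)ε.
Take δ = min(7/2, (49/8)ε). Then 0 < |u − 7| < δ gives both |u − 7| < 7/2 and |u − 7| < (49/8)ε, so |4/u − (4/7)| < ε.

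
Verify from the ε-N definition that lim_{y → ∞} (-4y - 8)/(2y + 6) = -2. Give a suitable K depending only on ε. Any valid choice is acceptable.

Let ε > 0. We seek K > 0 such that y > K implies |(-4y - 8)/(2y + 6) + 2| < ε.
(-4y - 8)/(2y + 6) + 2 = (2(-4y - 8) − (-4)(2y + 6)) / (2(2y + 6)) = 8/(2(2y + 6)).
For y > 0 we have 2y + 6 > 2y, so |(-4y - 8)/(2y + 6) + 2| = 8/(2(2y + 6)) < 8/(2·2y) = 2/y.
Thus |(-4y - 8)/(2y + 6) + 2| < ε whenever y > 2/ε.
Take K = 2/ε. If y > K then |(-4y - 8)/(2y + 6) + 2| < 2/y < ε.

K = 2/ε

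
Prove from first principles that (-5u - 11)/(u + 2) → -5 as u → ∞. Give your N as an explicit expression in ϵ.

Let ϵ > 0. We seek N > 0 such that u > N implies |(-5u - 11)/(u + 2) + 5| < ϵ.
(-5u - 11)/(u + 2) + 5 = ((-5u - 11) − (-5)(u + 2)) / ((u + 2)) = -1/((u + 2)).
For u > 0 we have u + 2 > u, so |(-5u - 11)/(u + 2) + 5| = 1/((u + 2)) < 1/(u) = 1/u.
Thus |(-5u - 11)/(u + 2) + 5| < ϵ whenever u > 1/ϵ.
Take N = 1/ϵ. If u > N then |(-5u - 11)/(u + 2) + 5| < 1/u < ϵ.

N = 1/ϵ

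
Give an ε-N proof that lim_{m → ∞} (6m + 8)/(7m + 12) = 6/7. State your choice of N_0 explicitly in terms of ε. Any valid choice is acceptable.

N_0 = (16/49)/ε

Suppose ε > 0. For m ≥ 1, |(6m + 8)/(7m + 12) − (6/7)| = |-16|/(7(7m + 12)) = 16/(7(7m + 12)).
Since 7m + 12 ≥ 7m for m ≥ 1, this is ≤ 16/(7·7m) = (16/49)/m.
So |(6m + 8)/(7m + 12) − (6/7)| < ε whenever m > (16/49)/ε.
Take N_0 = (16/49)/ε. If m > N_0 then |(6m + 8)/(7m + 12) − (6/7)| ≤ (16/49)/m < ε.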